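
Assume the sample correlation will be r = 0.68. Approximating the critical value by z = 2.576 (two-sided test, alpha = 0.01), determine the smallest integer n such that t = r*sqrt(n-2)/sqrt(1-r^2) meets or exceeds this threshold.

10

r√(n−2)/√(1−r²) ≥ 2.576  ⇔  n−2 ≥ (2.576)²·(1−r²)/r²
(1−r²)/r² = (1−0.4624)/0.4624 = 1.1626
n ≥ 2 + 6.635776·1.1626 = 2 + 7.7148 = 9.7148
⌈9.7148⌉ = 10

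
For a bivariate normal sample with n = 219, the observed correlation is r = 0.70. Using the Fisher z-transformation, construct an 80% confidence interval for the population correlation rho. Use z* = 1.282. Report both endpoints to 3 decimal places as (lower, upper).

(0.653, 0.742)

z_r = atanh(0.70) = 0.867301;  SE = 1/√(n−3) = 1/√216 = 0.068041
z-limits: 0.867301 ± 1.282·0.068041 = 0.867301 ± 0.087229 = [0.780072, 0.954530]
ρ-limits: (tanh 0.780072, tanh 0.954530) = (0.653, 0.742)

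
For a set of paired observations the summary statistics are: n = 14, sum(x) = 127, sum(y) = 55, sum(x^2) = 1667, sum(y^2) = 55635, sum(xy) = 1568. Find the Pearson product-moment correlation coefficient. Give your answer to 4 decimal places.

0.2001

S_xy = nΣxy − ΣxΣy = 14·1568 − 127·55 = 21952 − 6985 = 14967
S_xx = nΣx² − (Σx)² = 14·1667 − 127² = 23338 − 16129 = 7209
S_yy = nΣy² − (Σy)² = 14·55635 − 55² = 778890 − 3025 = 775865
r = S_xy / √(S_xx·S_yy) = 14967 / √(7209·775865) = 14967 / √5593210785 = 14967 / 74787.7716 = 0.2001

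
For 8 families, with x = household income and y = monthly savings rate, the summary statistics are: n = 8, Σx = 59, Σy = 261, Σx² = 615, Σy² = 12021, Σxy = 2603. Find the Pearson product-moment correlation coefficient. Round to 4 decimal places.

0.8539

Numerator: nΣxy − (Σx)(Σy) = 8·2603 − (59)(261) = 5425
Denominator: √[(nΣx²−(Σx)²)(nΣy²−(Σy)²)]
  nΣx²−(Σx)² = 8·615 − 3481 = 1439;  nΣy²−(Σy)² = 8·12021 − 68121 = 28047
  √(1439·28047) = √40359633 = 6352.9232
r = 5425 / 6352.9232 = 0.8539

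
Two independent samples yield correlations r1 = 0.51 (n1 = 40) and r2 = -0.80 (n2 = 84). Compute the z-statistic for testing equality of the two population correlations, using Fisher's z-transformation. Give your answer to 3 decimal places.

Fisher z-transforms: z1 = atanh(0.51) = 0.562730, z2 = atanh(-0.80) = -1.098612; difference d = 1.661342
Var(d) = 1/37 + 1/81 = 0.0270270 + 0.0123457 = 0.0393727
z = d/√Var(d) = 1.661342 / √0.0393727 = 1.661342 / 0.198426 = 8.373

8.373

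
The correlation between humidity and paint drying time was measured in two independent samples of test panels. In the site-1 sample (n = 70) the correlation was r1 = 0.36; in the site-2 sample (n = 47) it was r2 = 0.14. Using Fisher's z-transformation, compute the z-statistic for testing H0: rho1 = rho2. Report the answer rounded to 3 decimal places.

Fisher z-transforms: z1 = atanh(0.36) = 0.376886, z2 = atanh(0.14) = 0.140926; difference d = 0.235960
Var(d) = 1/67 + 1/44 = 0.0149254 + 0.0227273 = 0.0376527
z = d/√Var(d) = 0.235960 / √0.0376527 = 0.235960 / 0.194043 = 1.216

1.216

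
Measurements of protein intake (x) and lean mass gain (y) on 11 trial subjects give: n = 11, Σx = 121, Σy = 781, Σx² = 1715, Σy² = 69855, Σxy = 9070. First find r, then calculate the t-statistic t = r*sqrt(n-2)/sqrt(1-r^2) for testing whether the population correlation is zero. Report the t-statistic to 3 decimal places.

Numerator: nΣxy − (Σx)(Σy) = 11·9070 − (121)(781) = 5269
Denominator: √[(nΣx²−(Σx)²)(nΣy²−(Σy)²)]
  nΣx²−(Σx)² = 11·1715 − 14641 = 4224;  nΣy²−(Σy)² = 11·69855 − 609961 = 158444
  √(4224·158444) = √669267456 = 25870.2040
r = 5269 / 25870.2040 = 0.2037
t = r·√(n−2)/√(1−r²) = 0.2037·√9 / √(1−0.041494) = 0.611100 / 0.979033 = 0.624

0.624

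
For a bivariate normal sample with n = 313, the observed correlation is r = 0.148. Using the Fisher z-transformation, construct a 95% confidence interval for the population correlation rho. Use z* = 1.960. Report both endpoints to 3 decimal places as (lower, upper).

(0.038, 0.255)

Fisher z: z_r = atanh(r) = ½·ln((1+0.148)/(1−0.148)) = 0.149095
SE(z) = 1/√(n−3) = 1/√310 = 0.056796
95% ⇒ z* = 1.960; margin = 1.960·0.056796 = 0.111320
CI on z-scale: (0.037775, 0.260415)
Back-transform: tanh(0.037775) = 0.037757, tanh(0.260415) = 0.254684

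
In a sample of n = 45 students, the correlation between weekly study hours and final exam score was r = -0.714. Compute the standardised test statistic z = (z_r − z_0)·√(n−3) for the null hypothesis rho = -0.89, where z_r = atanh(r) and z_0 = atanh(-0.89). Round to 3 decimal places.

3.413

z_r = atanh(-0.714) = -0.895297,  z_0 = atanh(-0.89) = -1.421926
SE = 1/√(n−3) = 1/√42 = 0.154303
z = (z_r − z_0)/SE = (-0.895297 − (-1.421926)) / 0.154303 = 0.526629 / 0.154303 = 3.413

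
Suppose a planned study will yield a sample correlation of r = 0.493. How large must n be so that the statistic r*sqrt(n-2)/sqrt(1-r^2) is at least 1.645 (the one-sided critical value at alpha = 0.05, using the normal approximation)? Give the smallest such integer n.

11

Need r·√(n−2)/√(1−r²) ≥ 1.645
√(n−2) ≥ 1.645·√(1−0.243049) / 0.493 = 1.645·0.870029 / 0.493 = 2.9030
n−2 ≥ 8.4274  ⇒  n ≥ 10.4274
Smallest integer n = 11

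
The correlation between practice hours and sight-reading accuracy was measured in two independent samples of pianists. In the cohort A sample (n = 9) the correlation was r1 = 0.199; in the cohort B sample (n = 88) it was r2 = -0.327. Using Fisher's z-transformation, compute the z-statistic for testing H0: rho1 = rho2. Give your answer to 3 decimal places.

1.281

z1 = atanh(0.199) = 0.201691,  z2 = atanh(-0.327) = -0.339465
SE = √(1/(n1−3) + 1/(n2−3)) = √(1/6 + 1/85) = √(0.1666667 + 0.0117647) = √0.1784314 = 0.422411
z = (z1 − z2)/SE = (0.201691 − (-0.339465)) / 0.422411 = 0.541156 / 0.422411 = 1.281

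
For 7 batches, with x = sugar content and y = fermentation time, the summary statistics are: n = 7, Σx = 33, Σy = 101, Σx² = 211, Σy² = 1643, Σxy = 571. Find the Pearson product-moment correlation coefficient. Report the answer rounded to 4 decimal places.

0.9349

S_xy = nΣxy − ΣxΣy = 7·571 − 33·101 = 3997 − 3333 = 664
S_xx = nΣx² − (Σx)² = 7·211 − 33² = 1477 − 1089 = 388
S_yy = nΣy² − (Σy)² = 7·1643 − 101² = 11501 − 10201 = 1300
r = S_xy / √(S_xx·S_yy) = 664 / √(388·1300) = 664 / √504400 = 664 / 710.2112 = 0.9349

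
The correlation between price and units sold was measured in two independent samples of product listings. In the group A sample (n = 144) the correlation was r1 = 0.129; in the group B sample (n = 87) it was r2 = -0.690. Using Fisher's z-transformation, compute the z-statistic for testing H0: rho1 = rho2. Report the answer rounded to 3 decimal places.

7.093

z1 = atanh(0.129) = 0.129723,  z2 = atanh(-0.690) = -0.847956
SE = √(1/(n1−3) + 1/(n2−3)) = √(1/141 + 1/84) = √(0.0070922 + 0.0119048) = √0.0189970 = 0.137830
z = (z1 − z2)/SE = (0.129723 − (-0.847956)) / 0.137830 = 0.977679 / 0.137830 = 7.093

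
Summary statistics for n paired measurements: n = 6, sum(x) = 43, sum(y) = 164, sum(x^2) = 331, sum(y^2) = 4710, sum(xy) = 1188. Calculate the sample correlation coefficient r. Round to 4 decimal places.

Numerator: nΣxy − (Σx)(Σy) = 6·1188 − (43)(164) = 76
Denominator: √[(nΣx²−(Σx)²)(nΣy²−(Σy)²)]
  nΣx²−(Σx)² = 6·331 − 1849 = 137;  nΣy²−(Σy)² = 6·4710 − 26896 = 1364
  √(137·1364) = √186868 = 432.2823
r = 76 / 432.2823 = 0.1758

0.1758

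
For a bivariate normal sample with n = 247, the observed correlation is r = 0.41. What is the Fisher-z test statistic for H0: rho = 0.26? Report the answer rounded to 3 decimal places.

Fisher z: atanh(0.41) = 0.435611, atanh(0.26) = 0.266108
z = (z_r − z_0)·√(n−3) = (0.435611 − 0.266108)·√244 = 0.169503 · 15.620499 = 2.648

2.648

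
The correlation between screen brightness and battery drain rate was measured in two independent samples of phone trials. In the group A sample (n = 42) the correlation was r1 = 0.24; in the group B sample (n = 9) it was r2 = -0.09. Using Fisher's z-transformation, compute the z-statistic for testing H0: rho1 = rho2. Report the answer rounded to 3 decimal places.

z1 = atanh(0.24) = 0.244774,  z2 = atanh(-0.09) = -0.090244
SE = √(1/(n1−3) + 1/(n2−3)) = √(1/39 + 1/6) = √(0.0256410 + 0.1666667) = √0.1923077 = 0.438529
z = (z1 − z2)/SE = (0.244774 − (-0.090244)) / 0.438529 = 0.335018 / 0.438529 = 0.764

0.764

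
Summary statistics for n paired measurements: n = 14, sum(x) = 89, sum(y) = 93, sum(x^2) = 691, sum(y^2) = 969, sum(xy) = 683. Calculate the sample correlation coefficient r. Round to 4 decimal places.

Numerator: nΣxy − (Σx)(Σy) = 14·683 − (89)(93) = 1285
Denominator: √[(nΣx²−(Σx)²)(nΣy²−(Σy)²)]
  nΣx²−(Σx)² = 14·691 − 7921 = 1753;  nΣy²−(Σy)² = 14·969 − 8649 = 4917
  √(1753·4917) = √8619501 = 2935.8987
r = 1285 / 2935.8987 = 0.4377

0.4377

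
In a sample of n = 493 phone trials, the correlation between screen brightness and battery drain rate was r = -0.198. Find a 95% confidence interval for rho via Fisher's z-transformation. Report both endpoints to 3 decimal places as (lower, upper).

(-0.281, -0.112)

z_r = atanh(-0.198) = -0.200650;  SE = 1/√(n−3) = 1/√490 = 0.045175
z-limits: -0.200650 ± 1.960·0.045175 = -0.200650 ± 0.088543 = [-0.289193, -0.112107]
ρ-limits: (tanh -0.289193, tanh -0.112107) = (-0.281, -0.112)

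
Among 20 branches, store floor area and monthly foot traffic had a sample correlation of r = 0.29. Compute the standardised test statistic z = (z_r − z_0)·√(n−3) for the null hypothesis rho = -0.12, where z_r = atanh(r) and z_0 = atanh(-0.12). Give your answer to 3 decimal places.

Fisher z: atanh(0.29) = 0.298566, atanh(-0.12) = -0.120581
z = (z_r − z_0)·√(n−3) = (0.298566 − (-0.120581))·√17 = 0.419147 · 4.123106 = 1.728

1.728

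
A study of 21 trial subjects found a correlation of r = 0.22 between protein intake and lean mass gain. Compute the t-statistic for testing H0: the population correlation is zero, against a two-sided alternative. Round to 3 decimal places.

t = r·√(n−2) / √(1−r²) with r = 0.22, n = 21
  = 0.22·√19 / √(1 − 0.0484)
  = 0.22·4.358899 / 0.975500
  = 0.958958 / 0.975500 = 0.983

0.983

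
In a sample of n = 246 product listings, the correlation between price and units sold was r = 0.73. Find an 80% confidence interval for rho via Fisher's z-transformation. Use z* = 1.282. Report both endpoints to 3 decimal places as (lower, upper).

z_r = atanh(0.73) = 0.928727;  SE = 1/√(n−3) = 1/√243 = 0.064150
z-limits: 0.928727 ± 1.282·0.064150 = 0.928727 ± 0.082240 = [0.846487, 1.010967]
ρ-limits: (tanh 0.846487, tanh 1.010967) = (0.689, 0.766)

(0.689, 0.766)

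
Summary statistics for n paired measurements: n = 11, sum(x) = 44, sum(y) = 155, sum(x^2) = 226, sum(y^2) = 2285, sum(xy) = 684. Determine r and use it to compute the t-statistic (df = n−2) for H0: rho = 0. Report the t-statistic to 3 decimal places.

6.231

Numerator: nΣxy − (Σx)(Σy) = 11·684 − (44)(155) = 704
Denominator: √[(nΣx²−(Σx)²)(nΣy²−(Σy)²)]
  nΣx²−(Σx)² = 11·226 − 1936 = 550;  nΣy²−(Σy)² = 11·2285 − 24025 = 1110
  √(550·1110) = √610500 = 781.3450
r = 704 / 781.3450 = 0.9010
t = r·√(n−2)/√(1−r²) = 0.9010·√9 / √(1−0.811801) = 2.703000 / 0.433819 = 6.231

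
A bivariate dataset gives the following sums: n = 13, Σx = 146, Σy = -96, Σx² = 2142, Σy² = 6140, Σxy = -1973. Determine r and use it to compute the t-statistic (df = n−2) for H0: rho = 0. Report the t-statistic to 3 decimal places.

Numerator: nΣxy − (Σx)(Σy) = 13·(-1973) − (146)(-96) = -11633
Denominator: √[(nΣx²−(Σx)²)(nΣy²−(Σy)²)]
  nΣx²−(Σx)² = 13·2142 − 21316 = 6530;  nΣy²−(Σy)² = 13·6140 − 9216 = 70604
  √(6530·70604) = √461044120 = 21471.9380
r = -11633 / 21471.9380 = -0.5418
t = r·√(n−2)/√(1−r²) = -0.5418·√11 / √(1−0.293547) = -1.796947 / 0.840508 = -2.138

-2.138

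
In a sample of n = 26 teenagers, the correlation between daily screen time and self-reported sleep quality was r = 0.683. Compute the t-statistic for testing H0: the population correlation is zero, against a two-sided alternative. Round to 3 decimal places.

1 − r² = 1 − 0.466489 = 0.533511;  √(1−r²) = 0.730418
√(n−2) = √24 = 4.898979
t = r·√(n−2)/√(1−r²) = 0.683 · 4.898979 / 0.730418 = 4.581

4.581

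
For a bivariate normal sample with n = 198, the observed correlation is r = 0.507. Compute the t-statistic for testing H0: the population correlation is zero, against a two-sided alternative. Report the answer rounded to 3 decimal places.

1 − r² = 1 − 0.257049 = 0.742951;  √(1−r²) = 0.861946
√(n−2) = √196 = 14.000000
t = r·√(n−2)/√(1−r²) = 0.507 · 14.000000 / 0.861946 = 8.235

8.235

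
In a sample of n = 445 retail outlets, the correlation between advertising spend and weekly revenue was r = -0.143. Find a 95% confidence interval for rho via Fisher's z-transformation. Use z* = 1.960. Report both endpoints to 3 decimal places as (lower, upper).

(-0.233, -0.051)

z_r = atanh(-0.143) = -0.143987;  SE = 1/√(n−3) = 1/√442 = 0.047565
z-limits: -0.143987 ± 1.960·0.047565 = -0.143987 ± 0.093227 = [-0.237214, -0.050760]
ρ-limits: (tanh -0.237214, tanh -0.050760) = (-0.233, -0.051)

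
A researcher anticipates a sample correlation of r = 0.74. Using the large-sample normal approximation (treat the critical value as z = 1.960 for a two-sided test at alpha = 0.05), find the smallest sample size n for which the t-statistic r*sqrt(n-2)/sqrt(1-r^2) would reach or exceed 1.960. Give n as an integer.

6

Need r·√(n−2)/√(1−r²) ≥ 1.960
√(n−2) ≥ 1.960·√(1−0.5476) / 0.74 = 1.960·0.672607 / 0.74 = 1.7815
n−2 ≥ 3.1737  ⇒  n ≥ 5.1737
Smallest integer n = 6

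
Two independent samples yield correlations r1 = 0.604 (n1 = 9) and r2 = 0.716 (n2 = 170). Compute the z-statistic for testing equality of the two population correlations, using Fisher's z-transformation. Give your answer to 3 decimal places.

-0.481

Fisher z-transforms: z1 = atanh(0.604) = 0.699421, z2 = atanh(0.716) = 0.899389; difference d = -0.199968
Var(d) = 1/6 + 1/167 = 0.1666667 + 0.0059880 = 0.1726547
z = d/√Var(d) = -0.199968 / √0.1726547 = -0.199968 / 0.415517 = -0.481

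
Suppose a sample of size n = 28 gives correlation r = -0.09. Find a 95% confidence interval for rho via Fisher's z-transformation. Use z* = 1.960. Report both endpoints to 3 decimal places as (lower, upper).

Fisher z: z_r = atanh(r) = ½·ln((1+(-0.09))/(1−(-0.09))) = -0.090244
SE(z) = 1/√(n−3) = 1/√25 = 0.200000
95% ⇒ z* = 1.960; margin = 1.960·0.200000 = 0.392000
CI on z-scale: (-0.482244, 0.301756)
Back-transform: tanh(-0.482244) = -0.448039, tanh(0.301756) = 0.292919

(-0.448, 0.293)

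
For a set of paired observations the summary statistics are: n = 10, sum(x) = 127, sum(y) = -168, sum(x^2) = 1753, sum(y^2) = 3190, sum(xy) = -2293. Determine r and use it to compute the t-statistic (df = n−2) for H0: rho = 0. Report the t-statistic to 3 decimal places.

S_xy = nΣxy − ΣxΣy = 10·(-2293) − 127·(-168) = -22930 − (-21336) = -1594
S_xx = nΣx² − (Σx)² = 10·1753 − 127² = 17530 − 16129 = 1401
S_yy = nΣy² − (Σy)² = 10·3190 − (-168)² = 31900 − 28224 = 3676
r = S_xy / √(S_xx·S_yy) = -1594 / √(1401·3676) = -1594 / √5150076 = -1594 / 2269.3779 = -0.7024
t = r·√(n−2)/√(1−r²) = -0.7024·√8 / √(1−0.493366) = -1.986687 / 0.711782 = -2.791

-2.791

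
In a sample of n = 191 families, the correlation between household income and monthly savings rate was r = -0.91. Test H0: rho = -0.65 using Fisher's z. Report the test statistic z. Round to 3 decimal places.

-10.314

z_r = atanh(-0.91) = -1.527524,  z_0 = atanh(-0.65) = -0.775299
SE = 1/√(n−3) = 1/√188 = 0.072932
z = (z_r − z_0)/SE = (-1.527524 − (-0.775299)) / 0.072932 = -0.752225 / 0.072932 = -10.314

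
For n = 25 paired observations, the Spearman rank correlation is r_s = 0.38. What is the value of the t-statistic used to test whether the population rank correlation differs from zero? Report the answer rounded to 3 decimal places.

1.970

t = r_s·√(n−2) / √(1−r_s²) with r_s = 0.38, n = 25
  = 0.38·√23 / √(1 − 0.1444)
  = 0.38·4.795832 / 0.924986
  = 1.822416 / 0.924986 = 1.970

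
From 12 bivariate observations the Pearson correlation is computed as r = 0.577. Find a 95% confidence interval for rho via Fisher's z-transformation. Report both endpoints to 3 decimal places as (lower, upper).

(0.005, 0.865)

z_r = atanh(0.577) = 0.657954;  SE = 1/√(n−3) = 1/√9 = 0.333333
z-limits: 0.657954 ± 1.960·0.333333 = 0.657954 ± 0.653333 = [0.004621, 1.311287]
ρ-limits: (tanh 0.004621, tanh 1.311287) = (0.005, 0.865)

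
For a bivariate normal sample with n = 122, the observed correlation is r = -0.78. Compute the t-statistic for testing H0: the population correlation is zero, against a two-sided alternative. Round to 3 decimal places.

-13.654

t = r·√(n−2) / √(1−r²) with r = -0.78, n = 122
  = -0.78·√120 / √(1 − 0.6084)
  = -0.78·10.954451 / 0.625780
  = -8.544472 / 0.625780 = -13.654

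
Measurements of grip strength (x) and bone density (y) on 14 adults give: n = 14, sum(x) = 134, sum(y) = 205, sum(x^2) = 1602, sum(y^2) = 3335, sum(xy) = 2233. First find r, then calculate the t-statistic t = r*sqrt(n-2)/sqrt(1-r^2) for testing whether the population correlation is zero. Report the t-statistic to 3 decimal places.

5.159

S_xy = nΣxy − ΣxΣy = 14·2233 − 134·205 = 31262 − 27470 = 3792
S_xx = nΣx² − (Σx)² = 14·1602 − 134² = 22428 − 17956 = 4472
S_yy = nΣy² − (Σy)² = 14·3335 − 205² = 46690 − 42025 = 4665
r = S_xy / √(S_xx·S_yy) = 3792 / √(4472·4665) = 3792 / √20861880 = 3792 / 4567.4807 = 0.8302
t = r·√(n−2)/√(1−r²) = 0.8302·√12 / √(1−0.689232) = 2.875897 / 0.557466 = 5.159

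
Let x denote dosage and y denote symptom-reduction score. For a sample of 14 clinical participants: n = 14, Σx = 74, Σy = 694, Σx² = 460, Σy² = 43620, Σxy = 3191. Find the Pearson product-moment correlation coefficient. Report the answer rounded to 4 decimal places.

S_xy = nΣxy − ΣxΣy = 14·3191 − 74·694 = 44674 − 51356 = -6682
S_xx = nΣx² − (Σx)² = 14·460 − 74² = 6440 − 5476 = 964
S_yy = nΣy² − (Σy)² = 14·43620 − 694² = 610680 − 481636 = 129044
r = S_xy / √(S_xx·S_yy) = -6682 / √(964·129044) = -6682 / √124398416 = -6682 / 11153.4038 = -0.5991

-0.5991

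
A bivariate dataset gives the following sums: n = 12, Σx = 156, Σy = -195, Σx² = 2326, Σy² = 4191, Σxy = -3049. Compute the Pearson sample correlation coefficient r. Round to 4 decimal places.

-0.9313

Numerator: nΣxy − (Σx)(Σy) = 12·(-3049) − (156)(-195) = -6168
Denominator: √[(nΣx²−(Σx)²)(nΣy²−(Σy)²)]
  nΣx²−(Σx)² = 12·2326 − 24336 = 3576;  nΣy²−(Σy)² = 12·4191 − 38025 = 12267
  √(3576·12267) = √43866792 = 6623.2010
r = -6168 / 6623.2010 = -0.9313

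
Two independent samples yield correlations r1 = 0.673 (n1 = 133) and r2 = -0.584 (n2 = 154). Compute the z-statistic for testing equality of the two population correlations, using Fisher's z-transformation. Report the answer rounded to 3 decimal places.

12.409

Fisher z-transforms: z1 = atanh(0.673) = 0.816207, z2 = atanh(-0.584) = -0.668512; difference d = 1.484719
Var(d) = 1/130 + 1/151 = 0.0076923 + 0.0066225 = 0.0143148
z = d/√Var(d) = 1.484719 / √0.0143148 = 1.484719 / 0.119644 = 12.409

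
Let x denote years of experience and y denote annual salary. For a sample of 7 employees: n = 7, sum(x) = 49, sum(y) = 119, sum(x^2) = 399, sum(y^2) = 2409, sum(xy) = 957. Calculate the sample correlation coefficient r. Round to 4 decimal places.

0.8434

S_xy = nΣxy − ΣxΣy = 7·957 − 49·119 = 6699 − 5831 = 868
S_xx = nΣx² − (Σx)² = 7·399 − 49² = 2793 − 2401 = 392
S_yy = nΣy² − (Σy)² = 7·2409 − 119² = 16863 − 14161 = 2702
r = S_xy / √(S_xx·S_yy) = 868 / √(392·2702) = 868 / √1059184 = 868 / 1029.1667 = 0.8434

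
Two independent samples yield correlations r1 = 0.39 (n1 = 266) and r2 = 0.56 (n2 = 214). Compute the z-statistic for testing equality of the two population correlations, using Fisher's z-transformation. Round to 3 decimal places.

-2.392

Fisher z-transforms: z1 = atanh(0.39) = 0.411800, z2 = atanh(0.56) = 0.632833; difference d = -0.221033
Var(d) = 1/263 + 1/211 = 0.0038023 + 0.0047393 = 0.0085416
z = d/√Var(d) = -0.221033 / √0.0085416 = -0.221033 / 0.092421 = -2.392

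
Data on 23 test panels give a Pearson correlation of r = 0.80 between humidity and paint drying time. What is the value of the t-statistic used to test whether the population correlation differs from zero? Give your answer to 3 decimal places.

1 − r² = 1 − 0.6400 = 0.3600;  √(1−r²) = 0.600000
√(n−2) = √21 = 4.582576
t = r·√(n−2)/√(1−r²) = 0.80 · 4.582576 / 0.600000 = 6.110

6.110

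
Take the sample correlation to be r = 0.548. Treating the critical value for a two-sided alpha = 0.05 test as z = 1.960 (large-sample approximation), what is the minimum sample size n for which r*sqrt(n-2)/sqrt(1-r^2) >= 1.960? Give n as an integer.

r√(n−2)/√(1−r²) ≥ 1.960  ⇔  n−2 ≥ (1.960)²·(1−r²)/r²
(1−r²)/r² = (1−0.300304)/0.300304 = 2.3300
n ≥ 2 + 3.8416·2.3300 = 2 + 8.9509 = 10.9509
⌈10.9509⌉ = 11

11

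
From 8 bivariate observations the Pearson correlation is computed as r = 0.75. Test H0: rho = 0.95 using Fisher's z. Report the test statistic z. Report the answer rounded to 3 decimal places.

Fisher z: atanh(0.75) = 0.972955, atanh(0.95) = 1.831781
z = (z_r − z_0)·√(n−3) = (0.972955 − 1.831781)·√5 = -0.858826 · 2.236068 = -1.920

-1.920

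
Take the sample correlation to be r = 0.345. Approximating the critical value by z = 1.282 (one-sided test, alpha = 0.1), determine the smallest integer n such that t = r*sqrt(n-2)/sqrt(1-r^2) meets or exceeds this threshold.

15

r√(n−2)/√(1−r²) ≥ 1.282  ⇔  n−2 ≥ (1.282)²·(1−r²)/r²
(1−r²)/r² = (1−0.119025)/0.119025 = 7.4016
n ≥ 2 + 1.643524·7.4016 = 2 + 12.1647 = 14.1647
⌈14.1647⌉ = 15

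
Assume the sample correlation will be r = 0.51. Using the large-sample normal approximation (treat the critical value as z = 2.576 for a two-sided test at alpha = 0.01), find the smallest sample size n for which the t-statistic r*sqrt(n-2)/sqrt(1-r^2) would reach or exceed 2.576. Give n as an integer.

21

Need r·√(n−2)/√(1−r²) ≥ 2.576
√(n−2) ≥ 2.576·√(1−0.2601) / 0.51 = 2.576·0.860174 / 0.51 = 4.3447
n−2 ≥ 18.8764  ⇒  n ≥ 20.8764
Smallest integer n = 21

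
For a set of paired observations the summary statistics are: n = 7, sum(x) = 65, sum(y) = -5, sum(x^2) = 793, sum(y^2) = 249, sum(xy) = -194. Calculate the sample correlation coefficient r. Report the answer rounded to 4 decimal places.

Numerator: nΣxy − (Σx)(Σy) = 7·(-194) − (65)(-5) = -1033
Denominator: √[(nΣx²−(Σx)²)(nΣy²−(Σy)²)]
  nΣx²−(Σx)² = 7·793 − 4225 = 1326;  nΣy²−(Σy)² = 7·249 − 25 = 1718
  √(1326·1718) = √2278068 = 1509.3270
r = -1033 / 1509.3270 = -0.6844

-0.6844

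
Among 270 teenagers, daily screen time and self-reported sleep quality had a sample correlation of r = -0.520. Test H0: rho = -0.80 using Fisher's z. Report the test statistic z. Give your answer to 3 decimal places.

Fisher z: atanh(-0.520) = -0.576340, atanh(-0.80) = -1.098612
z = (z_r − z_0)·√(n−3) = (-0.576340 − (-1.098612))·√267 = 0.522272 · 16.340135 = 8.534

8.534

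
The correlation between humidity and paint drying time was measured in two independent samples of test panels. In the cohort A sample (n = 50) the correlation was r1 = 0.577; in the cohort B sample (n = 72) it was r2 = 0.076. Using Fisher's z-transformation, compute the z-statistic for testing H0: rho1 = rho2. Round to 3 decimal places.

3.076

z1 = atanh(0.577) = 0.657954,  z2 = atanh(0.076) = 0.076147
SE = √(1/(n1−3) + 1/(n2−3)) = √(1/47 + 1/69) = √(0.0212766 + 0.0144928) = √0.0357694 = 0.189128
z = (z1 − z2)/SE = (0.657954 − 0.076147) / 0.189128 = 0.581807 / 0.189128 = 3.076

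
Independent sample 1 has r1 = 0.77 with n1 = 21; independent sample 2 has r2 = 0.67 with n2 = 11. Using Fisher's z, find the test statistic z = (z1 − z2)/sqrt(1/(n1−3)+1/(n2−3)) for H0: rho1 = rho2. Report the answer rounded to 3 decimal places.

0.493

z1 = atanh(0.77) = 1.020328,  z2 = atanh(0.67) = 0.810743
SE = √(1/(n1−3) + 1/(n2−3)) = √(1/18 + 1/8) = √(0.0555556 + 0.1250000) = √0.1805556 = 0.424918
z = (z1 − z2)/SE = (1.020328 − 0.810743) / 0.424918 = 0.209585 / 0.424918 = 0.493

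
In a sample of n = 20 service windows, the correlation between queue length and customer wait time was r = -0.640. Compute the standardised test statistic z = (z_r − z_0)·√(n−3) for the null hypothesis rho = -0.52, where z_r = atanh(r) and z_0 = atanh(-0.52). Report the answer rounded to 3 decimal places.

z_r = atanh(-0.640) = -0.758174,  z_0 = atanh(-0.52) = -0.576340
SE = 1/√(n−3) = 1/√17 = 0.242536
z = (z_r − z_0)/SE = (-0.758174 − (-0.576340)) / 0.242536 = -0.181834 / 0.242536 = -0.750

-0.750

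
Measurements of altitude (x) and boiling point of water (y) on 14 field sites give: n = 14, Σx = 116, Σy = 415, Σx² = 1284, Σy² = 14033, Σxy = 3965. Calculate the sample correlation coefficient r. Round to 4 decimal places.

0.7041

Numerator: nΣxy − (Σx)(Σy) = 14·3965 − (116)(415) = 7370
Denominator: √[(nΣx²−(Σx)²)(nΣy²−(Σy)²)]
  nΣx²−(Σx)² = 14·1284 − 13456 = 4520;  nΣy²−(Σy)² = 14·14033 − 172225 = 24237
  √(4520·24237) = √109551240 = 10466.6728
r = 7370 / 10466.6728 = 0.7041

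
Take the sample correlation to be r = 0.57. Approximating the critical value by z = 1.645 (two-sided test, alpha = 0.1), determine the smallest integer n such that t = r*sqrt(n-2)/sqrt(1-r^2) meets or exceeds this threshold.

8

Need r·√(n−2)/√(1−r²) ≥ 1.645
√(n−2) ≥ 1.645·√(1−0.3249) / 0.57 = 1.645·0.821645 / 0.57 = 2.3712
n−2 ≥ 5.6226  ⇒  n ≥ 7.6226
Smallest integer n = 8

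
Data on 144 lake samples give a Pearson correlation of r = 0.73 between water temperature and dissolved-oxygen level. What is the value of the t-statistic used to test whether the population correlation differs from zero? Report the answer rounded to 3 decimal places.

12.728

t = r·√(n−2) / √(1−r²) with r = 0.73, n = 144
  = 0.73·√142 / √(1 − 0.5329)
  = 0.73·11.916375 / 0.683447
  = 8.698954 / 0.683447 = 12.728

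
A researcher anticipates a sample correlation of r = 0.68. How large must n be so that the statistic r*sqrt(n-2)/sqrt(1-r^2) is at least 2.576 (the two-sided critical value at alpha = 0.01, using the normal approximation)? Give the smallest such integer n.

10

Need r·√(n−2)/√(1−r²) ≥ 2.576
√(n−2) ≥ 2.576·√(1−0.4624) / 0.68 = 2.576·0.733212 / 0.68 = 2.7776
n−2 ≥ 7.7151  ⇒  n ≥ 9.7151
Smallest integer n = 10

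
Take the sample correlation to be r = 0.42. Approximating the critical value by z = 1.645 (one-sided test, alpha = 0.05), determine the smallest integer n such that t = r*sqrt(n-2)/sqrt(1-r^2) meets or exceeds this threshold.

15

Need r·√(n−2)/√(1−r²) ≥ 1.645
√(n−2) ≥ 1.645·√(1−0.1764) / 0.42 = 1.645·0.907524 / 0.42 = 3.5545
n−2 ≥ 12.6345  ⇒  n ≥ 14.6345
Smallest integer n = 15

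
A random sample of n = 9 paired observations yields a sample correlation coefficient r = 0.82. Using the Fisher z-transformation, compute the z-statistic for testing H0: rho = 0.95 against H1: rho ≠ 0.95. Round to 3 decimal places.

z_r = atanh(0.82) = 1.156817,  z_0 = atanh(0.95) = 1.831781
SE = 1/√(n−3) = 1/√6 = 0.408248
z = (z_r − z_0)/SE = (1.156817 − 1.831781) / 0.408248 = -0.674964 / 0.408248 = -1.653

-1.653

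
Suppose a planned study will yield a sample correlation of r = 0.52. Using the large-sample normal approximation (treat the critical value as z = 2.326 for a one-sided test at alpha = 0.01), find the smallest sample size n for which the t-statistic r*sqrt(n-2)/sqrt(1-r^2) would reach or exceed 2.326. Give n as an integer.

17

Need r·√(n−2)/√(1−r²) ≥ 2.326
√(n−2) ≥ 2.326·√(1−0.2704) / 0.52 = 2.326·0.854166 / 0.52 = 3.8208
n−2 ≥ 14.5985  ⇒  n ≥ 16.5985
Smallest integer n = 17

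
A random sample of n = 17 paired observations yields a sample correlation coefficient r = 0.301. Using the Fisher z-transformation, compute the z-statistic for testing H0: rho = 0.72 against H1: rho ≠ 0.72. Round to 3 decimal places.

Fisher z: atanh(0.301) = 0.310619, atanh(0.72) = 0.907645
z = (z_r − z_0)·√(n−3) = (0.310619 − 0.907645)·√14 = -0.597026 · 3.741657 = -2.234

-2.234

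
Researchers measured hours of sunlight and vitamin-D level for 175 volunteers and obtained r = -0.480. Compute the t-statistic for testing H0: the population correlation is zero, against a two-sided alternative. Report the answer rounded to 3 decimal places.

-7.197

t = r·√(n−2) / √(1−r²) with r = -0.480, n = 175
  = -0.480·√173 / √(1 − 0.230400)
  = -0.480·13.152946 / 0.877268
  = -6.313414 / 0.877268 = -7.197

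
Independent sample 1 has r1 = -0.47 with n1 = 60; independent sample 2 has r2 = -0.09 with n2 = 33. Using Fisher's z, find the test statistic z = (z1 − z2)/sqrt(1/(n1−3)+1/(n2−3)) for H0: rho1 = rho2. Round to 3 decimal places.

z1 = atanh(-0.47) = -0.510070,  z2 = atanh(-0.09) = -0.090244
SE = √(1/(n1−3) + 1/(n2−3)) = √(1/57 + 1/30) = √(0.0175439 + 0.0333333) = √0.0508772 = 0.225560
z = (z1 − z2)/SE = (-0.510070 − (-0.090244)) / 0.225560 = -0.419826 / 0.225560 = -1.861

-1.861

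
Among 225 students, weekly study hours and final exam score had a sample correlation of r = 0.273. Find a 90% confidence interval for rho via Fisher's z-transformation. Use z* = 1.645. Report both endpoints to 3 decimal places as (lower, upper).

(0.168, 0.372)

z_r = atanh(0.273) = 0.280103;  SE = 1/√(n−3) = 1/√222 = 0.067116
z-limits: 0.280103 ± 1.645·0.067116 = 0.280103 ± 0.110406 = [0.169697, 0.390509]
ρ-limits: (tanh 0.169697, tanh 0.390509) = (0.168, 0.372)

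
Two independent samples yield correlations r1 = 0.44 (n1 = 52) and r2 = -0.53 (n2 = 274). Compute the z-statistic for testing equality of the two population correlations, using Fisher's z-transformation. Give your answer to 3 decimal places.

z1 = atanh(0.44) = 0.472231,  z2 = atanh(-0.53) = -0.590145
SE = √(1/(n1−3) + 1/(n2−3)) = √(1/49 + 1/271) = √(0.0204082 + 0.0036900) = √0.0240982 = 0.155236
z = (z1 − z2)/SE = (0.472231 − (-0.590145)) / 0.155236 = 1.062376 / 0.155236 = 6.844

6.844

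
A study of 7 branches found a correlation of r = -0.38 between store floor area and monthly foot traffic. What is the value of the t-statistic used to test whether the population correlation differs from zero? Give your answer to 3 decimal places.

t = r·√(n−2) / √(1−r²) with r = -0.38, n = 7
  = -0.38·√5 / √(1 − 0.1444)
  = -0.38·2.236068 / 0.924986
  = -0.849706 / 0.924986 = -0.919

-0.919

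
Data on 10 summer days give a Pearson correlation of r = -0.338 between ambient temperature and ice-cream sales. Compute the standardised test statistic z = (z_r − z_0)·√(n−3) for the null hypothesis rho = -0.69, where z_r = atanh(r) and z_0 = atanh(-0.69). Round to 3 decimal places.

Fisher z: atanh(-0.338) = -0.351833, atanh(-0.69) = -0.847956
z = (z_r − z_0)·√(n−3) = (-0.351833 − (-0.847956))·√7 = 0.496123 · 2.645751 = 1.313

1.313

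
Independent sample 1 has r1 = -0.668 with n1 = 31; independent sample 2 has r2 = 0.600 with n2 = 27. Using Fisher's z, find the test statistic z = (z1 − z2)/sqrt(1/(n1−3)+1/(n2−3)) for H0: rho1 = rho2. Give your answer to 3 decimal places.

Fisher z-transforms: z1 = atanh(-0.668) = -0.807123, z2 = atanh(0.600) = 0.693147; difference d = -1.500270
Var(d) = 1/28 + 1/24 = 0.0357143 + 0.0416667 = 0.0773810
z = d/√Var(d) = -1.500270 / √0.0773810 = -1.500270 / 0.278174 = -5.393

-5.393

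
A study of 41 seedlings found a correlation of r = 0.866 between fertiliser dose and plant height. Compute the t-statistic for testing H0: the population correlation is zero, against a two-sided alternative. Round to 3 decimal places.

10.815

1 − r² = 1 − 0.749956 = 0.250044;  √(1−r²) = 0.500044
√(n−2) = √39 = 6.244998
t = r·√(n−2)/√(1−r²) = 0.866 · 6.244998 / 0.500044 = 10.815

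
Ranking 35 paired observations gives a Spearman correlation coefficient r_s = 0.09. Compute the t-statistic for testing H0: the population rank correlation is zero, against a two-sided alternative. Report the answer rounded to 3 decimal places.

t = r_s·√(n−2) / √(1−r_s²) with r_s = 0.09, n = 35
  = 0.09·√33 / √(1 − 0.0081)
  = 0.09·5.744563 / 0.995942
  = 0.517011 / 0.995942 = 0.519

0.519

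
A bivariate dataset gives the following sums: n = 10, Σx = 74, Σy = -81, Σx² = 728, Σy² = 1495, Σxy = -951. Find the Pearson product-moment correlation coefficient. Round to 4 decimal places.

Numerator: nΣxy − (Σx)(Σy) = 10·(-951) − (74)(-81) = -3516
Denominator: √[(nΣx²−(Σx)²)(nΣy²−(Σy)²)]
  nΣx²−(Σx)² = 10·728 − 5476 = 1804;  nΣy²−(Σy)² = 10·1495 − 6561 = 8389
  √(1804·8389) = √15133756 = 3890.2128
r = -3516 / 3890.2128 = -0.9038

-0.9038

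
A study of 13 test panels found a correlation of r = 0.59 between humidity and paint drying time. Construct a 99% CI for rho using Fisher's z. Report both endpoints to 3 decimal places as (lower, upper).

z_r = atanh(0.59) = 0.677666;  SE = 1/√(n−3) = 1/√10 = 0.316228
z-limits: 0.677666 ± 2.576·0.316228 = 0.677666 ± 0.814603 = [-0.136937, 1.492269]
ρ-limits: (tanh -0.136937, tanh 1.492269) = (-0.136, 0.904)

(-0.136, 0.904)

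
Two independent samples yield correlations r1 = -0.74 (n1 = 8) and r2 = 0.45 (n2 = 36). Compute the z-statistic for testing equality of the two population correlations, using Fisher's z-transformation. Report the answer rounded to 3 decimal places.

-2.991

Fisher z-transforms: z1 = atanh(-0.74) = -0.950479, z2 = atanh(0.45) = 0.484700; difference d = -1.435179
Var(d) = 1/5 + 1/33 = 0.2000000 + 0.0303030 = 0.2303030
z = d/√Var(d) = -1.435179 / √0.2303030 = -1.435179 / 0.479899 = -2.991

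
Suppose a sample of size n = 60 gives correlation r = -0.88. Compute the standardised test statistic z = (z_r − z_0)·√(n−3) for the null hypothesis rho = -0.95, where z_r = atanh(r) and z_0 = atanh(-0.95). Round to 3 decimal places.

3.443

Fisher z: atanh(-0.88) = -1.375768, atanh(-0.95) = -1.831781
z = (z_r − z_0)·√(n−3) = (-1.375768 − (-1.831781))·√57 = 0.456013 · 7.549834 = 3.443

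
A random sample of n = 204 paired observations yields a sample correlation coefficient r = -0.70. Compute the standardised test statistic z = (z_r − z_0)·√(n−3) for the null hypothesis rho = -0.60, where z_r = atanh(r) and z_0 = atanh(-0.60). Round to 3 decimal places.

z_r = atanh(-0.70) = -0.867301,  z_0 = atanh(-0.60) = -0.693147
SE = 1/√(n−3) = 1/√201 = 0.070535
z = (z_r − z_0)/SE = (-0.867301 − (-0.693147)) / 0.070535 = -0.174154 / 0.070535 = -2.469

-2.469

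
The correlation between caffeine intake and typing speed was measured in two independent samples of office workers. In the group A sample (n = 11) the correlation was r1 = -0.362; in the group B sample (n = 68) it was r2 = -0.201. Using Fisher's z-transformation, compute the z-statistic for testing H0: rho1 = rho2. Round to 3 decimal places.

-0.468

z1 = atanh(-0.362) = -0.379186,  z2 = atanh(-0.201) = -0.203774
SE = √(1/(n1−3) + 1/(n2−3)) = √(1/8 + 1/65) = √(0.1250000 + 0.0153846) = √0.1403846 = 0.374679
z = (z1 − z2)/SE = (-0.379186 − (-0.203774)) / 0.374679 = -0.175412 / 0.374679 = -0.468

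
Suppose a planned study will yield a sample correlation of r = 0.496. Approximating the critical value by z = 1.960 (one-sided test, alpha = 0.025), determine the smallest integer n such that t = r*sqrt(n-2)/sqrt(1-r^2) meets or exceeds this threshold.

14

r√(n−2)/√(1−r²) ≥ 1.960  ⇔  n−2 ≥ (1.960)²·(1−r²)/r²
(1−r²)/r² = (1−0.246016)/0.246016 = 3.0648
n ≥ 2 + 3.8416·3.0648 = 2 + 11.7737 = 13.7737
⌈13.7737⌉ = 14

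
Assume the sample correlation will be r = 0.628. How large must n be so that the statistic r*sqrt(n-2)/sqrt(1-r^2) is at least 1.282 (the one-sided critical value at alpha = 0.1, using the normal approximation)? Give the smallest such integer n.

5

Need r·√(n−2)/√(1−r²) ≥ 1.282
√(n−2) ≥ 1.282·√(1−0.394384) / 0.628 = 1.282·0.778213 / 0.628 = 1.5886
n−2 ≥ 2.5236  ⇒  n ≥ 4.5236
Smallest integer n = 5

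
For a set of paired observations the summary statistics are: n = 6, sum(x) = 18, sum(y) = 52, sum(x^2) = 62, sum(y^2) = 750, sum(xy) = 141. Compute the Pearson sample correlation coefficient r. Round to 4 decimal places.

-0.3065

S_xy = nΣxy − ΣxΣy = 6·141 − 18·52 = 846 − 936 = -90
S_xx = nΣx² − (Σx)² = 6·62 − 18² = 372 − 324 = 48
S_yy = nΣy² − (Σy)² = 6·750 − 52² = 4500 − 2704 = 1796
r = S_xy / √(S_xx·S_yy) = -90 / √(48·1796) = -90 / √86208 = -90 / 293.6120 = -0.3065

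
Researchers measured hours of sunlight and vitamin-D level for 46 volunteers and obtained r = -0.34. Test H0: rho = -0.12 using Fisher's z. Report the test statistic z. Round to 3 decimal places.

Fisher z: atanh(-0.34) = -0.354093, atanh(-0.12) = -0.120581
z = (z_r − z_0)·√(n−3) = (-0.354093 − (-0.120581))·√43 = -0.233512 · 6.557439 = -1.531

-1.531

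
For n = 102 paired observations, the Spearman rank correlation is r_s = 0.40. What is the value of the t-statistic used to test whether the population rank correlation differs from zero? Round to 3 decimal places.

4.364

t = r_s·√(n−2) / √(1−r_s²) with r_s = 0.40, n = 102
  = 0.40·√100 / √(1 − 0.1600)
  = 0.40·10.000000 / 0.916515
  = 4.000000 / 0.916515 = 4.364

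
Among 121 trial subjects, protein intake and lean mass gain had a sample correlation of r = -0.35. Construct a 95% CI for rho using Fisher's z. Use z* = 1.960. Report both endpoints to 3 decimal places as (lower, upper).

(-0.497, -0.183)

Fisher z: z_r = atanh(r) = ½·ln((1+(-0.35))/(1−(-0.35))) = -0.365444
SE(z) = 1/√(n−3) = 1/√118 = 0.092057
95% ⇒ z* = 1.960; margin = 1.960·0.092057 = 0.180432
CI on z-scale: (-0.545876, -0.185012)
Back-transform: tanh(-0.545876) = -0.497423, tanh(-0.185012) = -0.182930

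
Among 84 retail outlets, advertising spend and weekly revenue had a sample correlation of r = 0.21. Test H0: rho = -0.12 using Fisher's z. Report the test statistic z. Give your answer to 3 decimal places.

Fisher z: atanh(0.21) = 0.213171, atanh(-0.12) = -0.120581
z = (z_r − z_0)·√(n−3) = (0.213171 − (-0.120581))·√81 = 0.333752 · 9.000000 = 3.004

3.004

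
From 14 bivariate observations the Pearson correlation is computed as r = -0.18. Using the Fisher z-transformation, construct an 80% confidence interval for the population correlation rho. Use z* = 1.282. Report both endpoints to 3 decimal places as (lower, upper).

z_r = atanh(-0.18) = -0.181983;  SE = 1/√(n−3) = 1/√11 = 0.301511
z-limits: -0.181983 ± 1.282·0.301511 = -0.181983 ± 0.386537 = [-0.568520, 0.204554]
ρ-limits: (tanh -0.568520, tanh 0.204554) = (-0.514, 0.202)

(-0.514, 0.202)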